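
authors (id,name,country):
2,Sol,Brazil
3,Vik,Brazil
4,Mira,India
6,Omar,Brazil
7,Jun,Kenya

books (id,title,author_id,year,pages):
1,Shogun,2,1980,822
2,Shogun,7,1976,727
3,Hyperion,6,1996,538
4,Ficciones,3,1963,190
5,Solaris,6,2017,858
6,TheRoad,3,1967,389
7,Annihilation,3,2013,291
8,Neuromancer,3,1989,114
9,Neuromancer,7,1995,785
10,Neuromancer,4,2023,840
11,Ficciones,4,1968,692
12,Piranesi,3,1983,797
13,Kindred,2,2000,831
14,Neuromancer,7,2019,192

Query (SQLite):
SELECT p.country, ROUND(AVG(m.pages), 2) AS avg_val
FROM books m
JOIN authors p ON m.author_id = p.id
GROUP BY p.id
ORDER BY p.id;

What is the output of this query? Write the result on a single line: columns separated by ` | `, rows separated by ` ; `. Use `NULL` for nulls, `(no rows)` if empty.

Brazil | 826.5 ; Brazil | 356.2 ; India | 766 ; Brazil | 698 ; Kenya | 568

Join each books row to its authors via author_id.
Group joined rows by authors.id; compute ROUND(AVG(m.pages), 2) per group.
  2: ids {1, 13} → ROUND(AVG(m.pages), 2)=826.5
  3: ids {4, 6, 7, 8, 12} → ROUND(AVG(m.pages), 2)=356.2
  4: ids {10, 11} → ROUND(AVG(m.pages), 2)=766
  6: ids {3, 5} → ROUND(AVG(m.pages), 2)=698
  7: ids {2, 9, 14} → ROUND(AVG(m.pages), 2)=568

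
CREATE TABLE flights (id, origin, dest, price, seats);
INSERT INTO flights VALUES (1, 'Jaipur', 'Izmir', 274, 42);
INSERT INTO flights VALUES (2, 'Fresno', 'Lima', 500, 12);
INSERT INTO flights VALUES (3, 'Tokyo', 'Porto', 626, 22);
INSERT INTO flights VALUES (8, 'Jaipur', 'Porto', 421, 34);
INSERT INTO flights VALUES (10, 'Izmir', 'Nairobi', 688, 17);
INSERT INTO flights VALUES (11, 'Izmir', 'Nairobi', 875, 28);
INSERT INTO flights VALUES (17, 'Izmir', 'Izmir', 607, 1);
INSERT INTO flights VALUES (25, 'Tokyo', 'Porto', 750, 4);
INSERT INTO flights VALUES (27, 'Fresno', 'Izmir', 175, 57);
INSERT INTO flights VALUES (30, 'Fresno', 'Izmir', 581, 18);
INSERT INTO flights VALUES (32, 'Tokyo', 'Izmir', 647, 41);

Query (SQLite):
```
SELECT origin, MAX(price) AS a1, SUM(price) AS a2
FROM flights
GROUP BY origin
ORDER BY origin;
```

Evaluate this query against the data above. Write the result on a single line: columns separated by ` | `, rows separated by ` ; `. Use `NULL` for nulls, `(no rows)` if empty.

Group flights by origin.
Per group compute: MAX(price), SUM(price).
  Fresno: ids {2, 27, 30} → MAX(price)=581, SUM(price)=1256
  Izmir: ids {10, 11, 17} → MAX(price)=875, SUM(price)=2170
  Jaipur: ids {1, 8} → MAX(price)=421, SUM(price)=695
  Tokyo: ids {3, 25, 32} → MAX(price)=750, SUM(price)=2023

Fresno | 581 | 1256 ; Izmir | 875 | 2170 ; Jaipur | 421 | 695 ; Tokyo | 750 | 2023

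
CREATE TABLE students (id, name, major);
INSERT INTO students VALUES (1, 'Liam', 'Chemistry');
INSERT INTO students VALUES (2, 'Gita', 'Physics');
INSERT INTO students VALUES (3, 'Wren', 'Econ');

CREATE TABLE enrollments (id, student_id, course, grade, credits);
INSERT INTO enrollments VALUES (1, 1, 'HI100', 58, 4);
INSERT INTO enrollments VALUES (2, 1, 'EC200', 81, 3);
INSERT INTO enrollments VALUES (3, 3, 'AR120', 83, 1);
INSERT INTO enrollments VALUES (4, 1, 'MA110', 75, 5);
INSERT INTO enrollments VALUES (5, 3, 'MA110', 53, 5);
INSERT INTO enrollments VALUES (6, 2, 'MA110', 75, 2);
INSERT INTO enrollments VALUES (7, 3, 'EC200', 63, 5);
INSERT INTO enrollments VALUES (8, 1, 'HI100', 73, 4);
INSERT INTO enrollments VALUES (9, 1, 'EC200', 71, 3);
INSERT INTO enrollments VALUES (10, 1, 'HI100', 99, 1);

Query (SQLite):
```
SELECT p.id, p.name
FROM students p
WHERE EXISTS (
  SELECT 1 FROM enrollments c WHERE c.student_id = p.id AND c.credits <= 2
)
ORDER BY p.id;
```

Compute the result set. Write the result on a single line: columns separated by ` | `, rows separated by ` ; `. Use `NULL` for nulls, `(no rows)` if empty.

For each students row, check whether any enrollments with matching student_id has credits <= 2.
Keep rows where that is true.

1 | Liam ; 2 | Gita ; 3 | Wren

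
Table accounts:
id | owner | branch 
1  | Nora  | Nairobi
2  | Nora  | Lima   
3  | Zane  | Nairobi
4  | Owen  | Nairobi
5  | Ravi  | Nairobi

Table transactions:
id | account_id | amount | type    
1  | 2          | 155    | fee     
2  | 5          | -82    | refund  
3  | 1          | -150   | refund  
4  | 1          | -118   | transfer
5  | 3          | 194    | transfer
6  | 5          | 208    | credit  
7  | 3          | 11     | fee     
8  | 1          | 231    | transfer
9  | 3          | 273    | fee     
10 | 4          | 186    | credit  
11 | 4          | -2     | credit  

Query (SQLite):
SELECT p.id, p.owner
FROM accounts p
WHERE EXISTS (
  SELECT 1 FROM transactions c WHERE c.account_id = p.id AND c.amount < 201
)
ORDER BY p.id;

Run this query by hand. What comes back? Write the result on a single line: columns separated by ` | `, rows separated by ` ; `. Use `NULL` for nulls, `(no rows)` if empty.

For each accounts row, check whether any transactions with matching account_id has amount < 201.
Keep rows where that is true.

1 | Nora ; 2 | Nora ; 3 | Zane ; 4 | Owen ; 5 | Ravi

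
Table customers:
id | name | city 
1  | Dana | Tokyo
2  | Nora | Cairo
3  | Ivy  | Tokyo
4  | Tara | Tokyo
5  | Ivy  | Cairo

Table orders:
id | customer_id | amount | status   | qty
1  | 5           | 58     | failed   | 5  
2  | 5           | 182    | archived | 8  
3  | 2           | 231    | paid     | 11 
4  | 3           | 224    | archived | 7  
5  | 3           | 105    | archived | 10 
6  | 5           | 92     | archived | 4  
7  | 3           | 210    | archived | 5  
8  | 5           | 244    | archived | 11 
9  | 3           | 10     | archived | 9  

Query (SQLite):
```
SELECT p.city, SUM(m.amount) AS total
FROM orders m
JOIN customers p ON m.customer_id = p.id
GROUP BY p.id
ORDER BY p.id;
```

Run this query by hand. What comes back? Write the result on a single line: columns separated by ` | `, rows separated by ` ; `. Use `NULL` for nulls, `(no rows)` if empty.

Join each orders row to its customers via customer_id.
Group joined rows by customers.id; compute SUM(m.amount) per group.
  2: ids {3} → SUM(m.amount)=231
  3: ids {4, 5, 7, 9} → SUM(m.amount)=549
  5: ids {1, 2, 6, 8} → SUM(m.amount)=576

Cairo | 231 ; Tokyo | 549 ; Cairo | 576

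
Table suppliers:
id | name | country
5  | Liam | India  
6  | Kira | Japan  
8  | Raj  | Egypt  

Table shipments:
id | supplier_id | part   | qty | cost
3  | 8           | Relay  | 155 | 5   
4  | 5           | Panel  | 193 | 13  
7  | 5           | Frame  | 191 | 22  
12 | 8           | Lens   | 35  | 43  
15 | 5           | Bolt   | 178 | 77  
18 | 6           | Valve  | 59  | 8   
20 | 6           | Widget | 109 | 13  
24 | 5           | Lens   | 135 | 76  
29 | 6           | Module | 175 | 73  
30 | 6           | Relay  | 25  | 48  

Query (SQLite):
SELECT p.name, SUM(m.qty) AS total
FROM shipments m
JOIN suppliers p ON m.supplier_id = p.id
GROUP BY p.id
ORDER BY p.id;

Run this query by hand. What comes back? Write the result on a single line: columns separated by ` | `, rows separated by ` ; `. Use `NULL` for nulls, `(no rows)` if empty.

Join each shipments row to its suppliers via supplier_id.
Group joined rows by suppliers.id; compute SUM(m.qty) per group.
  5: ids {4, 7, 15, 24} → SUM(m.qty)=697
  6: ids {18, 20, 29, 30} → SUM(m.qty)=368
  8: ids {3, 12} → SUM(m.qty)=190

Liam | 697 ; Kira | 368 ; Raj | 190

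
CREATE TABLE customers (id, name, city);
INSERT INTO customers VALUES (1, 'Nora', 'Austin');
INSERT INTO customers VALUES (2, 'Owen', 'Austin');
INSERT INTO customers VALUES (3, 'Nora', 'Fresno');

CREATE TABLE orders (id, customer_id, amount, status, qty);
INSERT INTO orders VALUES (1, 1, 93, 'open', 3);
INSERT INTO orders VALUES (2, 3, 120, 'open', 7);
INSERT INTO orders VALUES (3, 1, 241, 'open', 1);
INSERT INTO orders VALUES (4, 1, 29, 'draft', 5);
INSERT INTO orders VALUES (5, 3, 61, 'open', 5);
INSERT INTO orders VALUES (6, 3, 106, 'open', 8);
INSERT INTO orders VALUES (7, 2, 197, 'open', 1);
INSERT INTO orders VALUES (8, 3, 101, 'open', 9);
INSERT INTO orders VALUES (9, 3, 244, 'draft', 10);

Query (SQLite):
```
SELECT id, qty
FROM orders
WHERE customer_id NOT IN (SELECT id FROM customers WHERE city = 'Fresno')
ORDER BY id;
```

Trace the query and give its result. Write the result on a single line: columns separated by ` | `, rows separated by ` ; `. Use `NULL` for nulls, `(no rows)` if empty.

Inner query: customers.id where city = 'Fresno'.
Outer: keep orders rows whose customer_id is not in that set.
Inner query → {3}

1 | 3 ; 3 | 1 ; 4 | 5 ; 7 | 1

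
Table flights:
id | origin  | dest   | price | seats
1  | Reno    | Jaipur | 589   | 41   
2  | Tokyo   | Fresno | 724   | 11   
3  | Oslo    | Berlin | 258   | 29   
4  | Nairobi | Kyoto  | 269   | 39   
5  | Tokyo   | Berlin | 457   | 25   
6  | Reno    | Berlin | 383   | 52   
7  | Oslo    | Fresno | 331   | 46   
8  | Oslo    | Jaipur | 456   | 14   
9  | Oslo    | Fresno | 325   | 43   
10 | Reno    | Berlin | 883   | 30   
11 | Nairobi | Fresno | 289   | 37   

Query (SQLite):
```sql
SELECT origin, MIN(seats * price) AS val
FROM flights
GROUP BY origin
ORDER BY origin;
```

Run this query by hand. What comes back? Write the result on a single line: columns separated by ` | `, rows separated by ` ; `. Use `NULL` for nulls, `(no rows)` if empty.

For each row compute seats * price.
Group by origin; take MIN of the expression per group.
  Nairobi: ids {4, 11} → MIN(seats * price)=10491
  Oslo: ids {3, 7, 8, 9} → MIN(seats * price)=6384
  Reno: ids {1, 6, 10} → MIN(seats * price)=19916
  Tokyo: ids {2, 5} → MIN(seats * price)=7964

Nairobi | 10491 ; Oslo | 6384 ; Reno | 19916 ; Tokyo | 7964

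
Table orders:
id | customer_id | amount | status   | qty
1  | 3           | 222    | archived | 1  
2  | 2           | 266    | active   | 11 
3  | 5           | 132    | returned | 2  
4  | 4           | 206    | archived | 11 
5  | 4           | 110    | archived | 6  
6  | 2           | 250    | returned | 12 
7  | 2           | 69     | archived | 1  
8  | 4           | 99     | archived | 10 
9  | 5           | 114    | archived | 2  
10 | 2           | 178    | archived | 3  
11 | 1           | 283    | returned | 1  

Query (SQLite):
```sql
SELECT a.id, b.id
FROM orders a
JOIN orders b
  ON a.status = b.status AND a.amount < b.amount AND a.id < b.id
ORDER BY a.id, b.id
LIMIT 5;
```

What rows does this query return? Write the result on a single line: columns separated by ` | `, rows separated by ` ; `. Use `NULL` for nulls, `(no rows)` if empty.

3 | 6 ; 3 | 11 ; 5 | 9 ; 5 | 10 ; 6 | 11

Pairs (a,b) with same status, a.amount < b.amount, a.id < b.id.
status groups: active:{2} archived:{1,4,5,7,8,9,10} returned:{3,6,11}
Ordered by (a.id, b.id); first 5.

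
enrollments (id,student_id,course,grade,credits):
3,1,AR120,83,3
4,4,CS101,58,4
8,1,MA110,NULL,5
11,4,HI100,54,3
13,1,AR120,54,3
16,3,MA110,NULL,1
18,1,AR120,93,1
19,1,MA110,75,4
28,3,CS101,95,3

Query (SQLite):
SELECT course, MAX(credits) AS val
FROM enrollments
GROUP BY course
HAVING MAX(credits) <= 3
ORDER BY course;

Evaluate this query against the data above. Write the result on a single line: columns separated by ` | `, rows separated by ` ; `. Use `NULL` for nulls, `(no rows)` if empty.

AR120 | 3 ; HI100 | 3

Partition enrollments by course; compute MAX(credits) within each group.
HAVING: keep groups where MAX(credits) <= 3.
  AR120: ids {3, 13, 18} → MAX(credits)=3
  CS101: ids {4, 28} → MAX(credits)=4
  HI100: ids {11} → MAX(credits)=3
  MA110: ids {8, 16, 19} → MAX(credits)=5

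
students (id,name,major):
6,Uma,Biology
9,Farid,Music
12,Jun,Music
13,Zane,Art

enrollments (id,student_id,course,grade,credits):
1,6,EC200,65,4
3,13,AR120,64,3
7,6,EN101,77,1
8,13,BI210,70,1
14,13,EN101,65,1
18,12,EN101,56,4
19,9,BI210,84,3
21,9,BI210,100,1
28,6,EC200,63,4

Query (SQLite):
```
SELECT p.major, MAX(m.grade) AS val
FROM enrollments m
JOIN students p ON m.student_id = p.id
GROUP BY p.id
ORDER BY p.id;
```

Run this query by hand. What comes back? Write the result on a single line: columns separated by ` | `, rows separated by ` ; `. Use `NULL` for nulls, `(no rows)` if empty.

Join each enrollments row to its students via student_id.
Group joined rows by students.id; compute MAX(m.grade) per group.
  6: ids {1, 7, 28} → MAX(m.grade)=77
  9: ids {19, 21} → MAX(m.grade)=100
  12: ids {18} → MAX(m.grade)=56
  13: ids {3, 8, 14} → MAX(m.grade)=70

Biology | 77 ; Music | 100 ; Music | 56 ; Art | 70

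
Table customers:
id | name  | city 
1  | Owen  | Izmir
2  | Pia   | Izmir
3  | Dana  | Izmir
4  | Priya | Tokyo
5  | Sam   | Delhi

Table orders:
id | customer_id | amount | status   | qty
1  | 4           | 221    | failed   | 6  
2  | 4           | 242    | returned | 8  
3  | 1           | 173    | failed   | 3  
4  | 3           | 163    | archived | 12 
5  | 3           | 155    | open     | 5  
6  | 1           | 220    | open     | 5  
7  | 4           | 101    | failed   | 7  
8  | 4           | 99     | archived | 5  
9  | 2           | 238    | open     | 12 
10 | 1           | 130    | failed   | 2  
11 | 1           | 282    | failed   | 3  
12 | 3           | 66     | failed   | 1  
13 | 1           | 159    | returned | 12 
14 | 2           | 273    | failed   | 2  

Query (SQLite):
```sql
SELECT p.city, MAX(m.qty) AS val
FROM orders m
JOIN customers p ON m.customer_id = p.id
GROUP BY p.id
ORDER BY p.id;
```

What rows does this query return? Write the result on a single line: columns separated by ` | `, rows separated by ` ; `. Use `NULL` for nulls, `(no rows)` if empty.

Izmir | 12 ; Izmir | 12 ; Izmir | 12 ; Tokyo | 8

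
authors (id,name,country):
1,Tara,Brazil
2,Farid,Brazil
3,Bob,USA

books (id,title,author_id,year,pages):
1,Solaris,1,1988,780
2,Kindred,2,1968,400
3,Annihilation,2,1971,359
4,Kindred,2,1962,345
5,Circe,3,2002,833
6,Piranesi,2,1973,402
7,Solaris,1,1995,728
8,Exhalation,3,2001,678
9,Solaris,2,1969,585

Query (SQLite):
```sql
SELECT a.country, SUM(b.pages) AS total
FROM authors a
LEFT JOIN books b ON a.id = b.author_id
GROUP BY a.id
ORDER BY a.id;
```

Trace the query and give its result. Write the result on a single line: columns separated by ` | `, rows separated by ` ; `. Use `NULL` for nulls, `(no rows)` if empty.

LEFT JOIN keeps every authors row; unmatched ones get NULL for books columns.
Group by authors.id and compute SUM(b.pages). SUM over an all-NULL group is NULL.
  1: ids {1, 7} → SUM(b.pages)=1508
  2: ids {2, 3, 4, 6, 9} → SUM(b.pages)=2091
  3: ids {5, 8} → SUM(b.pages)=1511

Brazil | 1508 ; Brazil | 2091 ; USA | 1511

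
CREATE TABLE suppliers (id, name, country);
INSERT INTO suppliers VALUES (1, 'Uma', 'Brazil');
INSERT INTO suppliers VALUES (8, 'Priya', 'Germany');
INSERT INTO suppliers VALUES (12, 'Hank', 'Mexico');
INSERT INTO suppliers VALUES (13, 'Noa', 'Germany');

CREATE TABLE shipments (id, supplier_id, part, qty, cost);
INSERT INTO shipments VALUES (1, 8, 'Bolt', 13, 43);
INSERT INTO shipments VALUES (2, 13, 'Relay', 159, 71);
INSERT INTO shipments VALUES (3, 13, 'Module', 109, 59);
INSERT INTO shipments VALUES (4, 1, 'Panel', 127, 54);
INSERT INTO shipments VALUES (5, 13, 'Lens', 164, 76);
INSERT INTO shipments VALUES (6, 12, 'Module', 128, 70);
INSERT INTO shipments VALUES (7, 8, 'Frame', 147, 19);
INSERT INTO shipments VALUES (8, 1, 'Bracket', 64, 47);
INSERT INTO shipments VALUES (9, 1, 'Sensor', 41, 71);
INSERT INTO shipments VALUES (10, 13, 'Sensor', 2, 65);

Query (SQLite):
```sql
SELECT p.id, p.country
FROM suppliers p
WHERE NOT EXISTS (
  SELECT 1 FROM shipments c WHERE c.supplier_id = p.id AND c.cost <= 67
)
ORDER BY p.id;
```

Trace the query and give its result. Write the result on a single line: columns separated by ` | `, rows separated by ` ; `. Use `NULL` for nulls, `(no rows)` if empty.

12 | Mexico

For each suppliers row, check whether any shipments with matching supplier_id has cost <= 67.
Keep rows where that is false.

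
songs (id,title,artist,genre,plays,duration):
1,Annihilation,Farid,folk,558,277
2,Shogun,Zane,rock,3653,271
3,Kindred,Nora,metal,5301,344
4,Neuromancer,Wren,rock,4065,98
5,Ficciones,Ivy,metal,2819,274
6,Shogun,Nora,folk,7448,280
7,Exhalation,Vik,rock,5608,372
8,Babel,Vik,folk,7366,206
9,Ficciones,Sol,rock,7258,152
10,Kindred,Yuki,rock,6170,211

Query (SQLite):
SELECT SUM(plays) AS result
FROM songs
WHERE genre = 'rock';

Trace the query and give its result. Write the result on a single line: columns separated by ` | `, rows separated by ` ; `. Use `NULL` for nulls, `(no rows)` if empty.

26754

Rows where genre='rock' → plays values: [3653, 4065, 5608, 7258, 6170].
SUM of non-NULL values = 26754.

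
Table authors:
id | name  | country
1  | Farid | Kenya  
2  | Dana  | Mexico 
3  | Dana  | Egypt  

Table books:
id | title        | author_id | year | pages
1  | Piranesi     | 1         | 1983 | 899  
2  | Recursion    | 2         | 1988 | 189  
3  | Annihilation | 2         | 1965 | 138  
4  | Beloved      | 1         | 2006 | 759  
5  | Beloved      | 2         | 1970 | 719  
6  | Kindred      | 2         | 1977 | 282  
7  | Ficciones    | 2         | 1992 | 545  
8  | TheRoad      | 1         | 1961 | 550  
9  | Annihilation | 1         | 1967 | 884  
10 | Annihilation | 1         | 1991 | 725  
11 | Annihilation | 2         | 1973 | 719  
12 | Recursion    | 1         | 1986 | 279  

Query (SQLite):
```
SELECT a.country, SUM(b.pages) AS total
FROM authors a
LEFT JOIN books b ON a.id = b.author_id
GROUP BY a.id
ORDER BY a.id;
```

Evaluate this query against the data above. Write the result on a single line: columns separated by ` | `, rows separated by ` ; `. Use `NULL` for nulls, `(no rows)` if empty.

Kenya | 4096 ; Mexico | 2592 ; Egypt | NULL

LEFT JOIN keeps every authors row; unmatched ones get NULL for books columns.
Group by authors.id and compute SUM(b.pages). SUM over an all-NULL group is NULL.
  1: ids {1, 4, 8, 9, 10, 12} → SUM(b.pages)=4096
  2: ids {2, 3, 5, 6, 7, 11} → SUM(b.pages)=2592
  3: ids {—} → SUM(b.pages)=NULL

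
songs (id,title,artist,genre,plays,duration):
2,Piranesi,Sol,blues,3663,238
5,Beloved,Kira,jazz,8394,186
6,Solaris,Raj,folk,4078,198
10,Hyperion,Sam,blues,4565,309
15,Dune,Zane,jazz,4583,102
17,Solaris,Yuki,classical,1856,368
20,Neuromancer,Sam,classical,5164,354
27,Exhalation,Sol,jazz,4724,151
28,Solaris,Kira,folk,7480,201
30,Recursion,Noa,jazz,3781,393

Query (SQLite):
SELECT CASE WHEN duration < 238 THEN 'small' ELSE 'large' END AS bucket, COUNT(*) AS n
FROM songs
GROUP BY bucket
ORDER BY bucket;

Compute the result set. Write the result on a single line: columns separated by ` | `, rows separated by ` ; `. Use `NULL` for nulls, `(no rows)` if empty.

large | 5 ; small | 5

Bucket rows by duration < 238 → 'small' else 'large'; count each bucket.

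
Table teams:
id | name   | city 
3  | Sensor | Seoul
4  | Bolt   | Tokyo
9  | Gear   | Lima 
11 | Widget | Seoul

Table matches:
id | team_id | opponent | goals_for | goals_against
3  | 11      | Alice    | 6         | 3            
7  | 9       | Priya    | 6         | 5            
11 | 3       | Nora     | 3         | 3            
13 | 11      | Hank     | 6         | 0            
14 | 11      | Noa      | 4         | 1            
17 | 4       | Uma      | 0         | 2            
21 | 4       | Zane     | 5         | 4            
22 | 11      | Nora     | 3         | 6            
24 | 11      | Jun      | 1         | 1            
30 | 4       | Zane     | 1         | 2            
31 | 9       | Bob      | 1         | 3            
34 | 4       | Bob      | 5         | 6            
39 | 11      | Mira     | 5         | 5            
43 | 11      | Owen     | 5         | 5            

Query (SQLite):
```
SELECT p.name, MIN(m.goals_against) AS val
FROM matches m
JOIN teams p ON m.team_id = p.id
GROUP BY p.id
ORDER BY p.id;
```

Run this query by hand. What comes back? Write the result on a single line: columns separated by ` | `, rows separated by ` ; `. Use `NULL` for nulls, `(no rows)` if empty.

Join each matches row to its teams via team_id.
Group joined rows by teams.id; compute MIN(m.goals_against) per group.
  3: ids {11} → MIN(m.goals_against)=3
  4: ids {17, 21, 30, 34} → MIN(m.goals_against)=2
  9: ids {7, 31} → MIN(m.goals_against)=3
  11: ids {3, 13, 14, 22, 24, 39, 43} → MIN(m.goals_against)=0

Sensor | 3 ; Bolt | 2 ; Gear | 3 ; Widget | 0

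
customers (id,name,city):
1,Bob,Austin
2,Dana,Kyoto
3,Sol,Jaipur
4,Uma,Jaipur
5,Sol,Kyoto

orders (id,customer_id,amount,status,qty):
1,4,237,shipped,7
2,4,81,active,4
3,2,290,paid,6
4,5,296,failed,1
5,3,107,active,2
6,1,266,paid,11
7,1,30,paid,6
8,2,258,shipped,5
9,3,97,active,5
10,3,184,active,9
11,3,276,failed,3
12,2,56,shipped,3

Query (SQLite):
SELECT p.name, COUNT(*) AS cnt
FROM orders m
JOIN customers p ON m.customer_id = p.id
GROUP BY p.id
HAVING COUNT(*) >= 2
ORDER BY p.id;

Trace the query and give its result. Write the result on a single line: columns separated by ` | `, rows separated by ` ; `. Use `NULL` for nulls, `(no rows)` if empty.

Join each orders row to its customers via customer_id.
Group joined rows by customers.id; compute COUNT(*) per group.
HAVING: keep groups with count ≥ 2.
  1: ids {6, 7} → COUNT(*)=2
  2: ids {3, 8, 12} → COUNT(*)=3
  3: ids {5, 9, 10, 11} → COUNT(*)=4
  4: ids {1, 2} → COUNT(*)=2
  5: ids {4} → COUNT(*)=1

Bob | 2 ; Dana | 3 ; Sol | 4 ; Uma | 2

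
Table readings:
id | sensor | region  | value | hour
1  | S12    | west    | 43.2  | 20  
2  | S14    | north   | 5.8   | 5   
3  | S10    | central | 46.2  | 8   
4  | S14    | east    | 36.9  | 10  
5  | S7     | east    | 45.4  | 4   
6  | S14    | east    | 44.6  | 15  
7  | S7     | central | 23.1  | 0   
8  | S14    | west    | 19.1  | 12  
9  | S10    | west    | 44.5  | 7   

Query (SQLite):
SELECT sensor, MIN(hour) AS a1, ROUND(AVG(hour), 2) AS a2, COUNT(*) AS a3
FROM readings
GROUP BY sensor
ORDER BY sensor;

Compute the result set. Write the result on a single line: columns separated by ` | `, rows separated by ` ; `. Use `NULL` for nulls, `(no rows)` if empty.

Group readings by sensor.
Per group compute: MIN(hour), ROUND(AVG(hour), 2), COUNT(*).
  S10: ids {3, 9} → MIN(hour)=7, ROUND(AVG(hour), 2)=7.5, COUNT(*)=2
  S12: ids {1} → MIN(hour)=20, ROUND(AVG(hour), 2)=20, COUNT(*)=1
  S14: ids {2, 4, 6, 8} → MIN(hour)=5, ROUND(AVG(hour), 2)=10.5, COUNT(*)=4
  S7: ids {5, 7} → MIN(hour)=0, ROUND(AVG(hour), 2)=2, COUNT(*)=2

S10 | 7 | 7.5 | 2 ; S12 | 20 | 20 | 1 ; S14 | 5 | 10.5 | 4 ; S7 | 0 | 2 | 2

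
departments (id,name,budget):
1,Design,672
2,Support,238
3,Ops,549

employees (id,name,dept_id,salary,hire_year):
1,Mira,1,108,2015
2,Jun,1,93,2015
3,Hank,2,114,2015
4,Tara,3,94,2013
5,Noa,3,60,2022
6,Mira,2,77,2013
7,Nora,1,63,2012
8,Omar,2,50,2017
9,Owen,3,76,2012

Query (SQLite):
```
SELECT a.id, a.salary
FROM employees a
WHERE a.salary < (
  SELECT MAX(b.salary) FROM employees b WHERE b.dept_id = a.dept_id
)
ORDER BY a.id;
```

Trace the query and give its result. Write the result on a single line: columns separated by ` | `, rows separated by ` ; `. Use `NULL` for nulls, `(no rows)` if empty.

2 | 93 ; 5 | 60 ; 6 | 77 ; 7 | 63 ; 8 | 50 ; 9 | 76

For each employees row a, compute MAX(salary) over rows sharing a.dept_id.
Keep row a if a.salary < that per-group MAX.
  dept_id=1: MAX(salary) = 108
  dept_id=2: MAX(salary) = 114
  dept_id=3: MAX(salary) = 94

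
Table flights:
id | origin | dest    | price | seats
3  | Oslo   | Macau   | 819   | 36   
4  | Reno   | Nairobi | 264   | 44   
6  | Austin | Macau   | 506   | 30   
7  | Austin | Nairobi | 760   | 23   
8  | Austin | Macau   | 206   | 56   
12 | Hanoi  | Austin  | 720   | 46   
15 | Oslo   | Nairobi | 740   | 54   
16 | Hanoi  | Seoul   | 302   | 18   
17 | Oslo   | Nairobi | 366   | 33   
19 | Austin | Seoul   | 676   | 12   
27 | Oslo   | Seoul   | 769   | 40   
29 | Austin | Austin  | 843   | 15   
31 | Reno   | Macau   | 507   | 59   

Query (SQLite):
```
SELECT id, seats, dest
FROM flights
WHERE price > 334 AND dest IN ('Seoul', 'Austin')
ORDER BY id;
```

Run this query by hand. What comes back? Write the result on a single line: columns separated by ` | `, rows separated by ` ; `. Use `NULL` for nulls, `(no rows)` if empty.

12 | 46 | Austin ; 19 | 12 | Seoul ; 27 | 40 | Seoul ; 29 | 15 | Austin

price > 334: ids {3, 6, 7, 12, 15, 17, 19, 27, 29, 31}
dest IN ('Seoul', 'Austin'): ids {12, 16, 19, 27, 29}
Combine with AND.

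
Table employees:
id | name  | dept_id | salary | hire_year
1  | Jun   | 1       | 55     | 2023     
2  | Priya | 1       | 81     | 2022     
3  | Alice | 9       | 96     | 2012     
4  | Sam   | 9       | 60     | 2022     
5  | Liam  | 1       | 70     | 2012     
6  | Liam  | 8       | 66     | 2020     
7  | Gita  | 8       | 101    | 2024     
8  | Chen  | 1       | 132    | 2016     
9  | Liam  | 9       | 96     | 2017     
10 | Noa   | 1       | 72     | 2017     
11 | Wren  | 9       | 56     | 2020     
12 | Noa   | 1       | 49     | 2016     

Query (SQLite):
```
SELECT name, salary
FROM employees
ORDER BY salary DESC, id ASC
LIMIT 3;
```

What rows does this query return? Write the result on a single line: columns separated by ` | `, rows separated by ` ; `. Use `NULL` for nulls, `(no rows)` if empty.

Chen | 132 ; Gita | 101 ; Alice | 96

Sort by salary desc, tiebreak id asc: (132, id=8), (101, id=7), (96, id=3), (96, id=9), (81, id=2), (72, id=10) …. Take first 3.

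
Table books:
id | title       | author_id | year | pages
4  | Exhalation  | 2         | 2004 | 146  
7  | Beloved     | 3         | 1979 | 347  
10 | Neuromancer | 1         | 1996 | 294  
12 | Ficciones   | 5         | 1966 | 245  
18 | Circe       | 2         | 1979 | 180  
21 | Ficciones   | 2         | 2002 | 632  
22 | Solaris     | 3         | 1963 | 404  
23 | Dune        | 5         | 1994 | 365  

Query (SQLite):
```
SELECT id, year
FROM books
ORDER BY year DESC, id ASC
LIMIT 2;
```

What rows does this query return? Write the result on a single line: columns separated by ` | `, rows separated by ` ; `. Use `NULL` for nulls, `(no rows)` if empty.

4 | 2004 ; 21 | 2002

Sort by year desc, tiebreak id asc: (2004, id=4), (2002, id=21), (1996, id=10), (1994, id=23), (1979, id=7) …. Take first 2.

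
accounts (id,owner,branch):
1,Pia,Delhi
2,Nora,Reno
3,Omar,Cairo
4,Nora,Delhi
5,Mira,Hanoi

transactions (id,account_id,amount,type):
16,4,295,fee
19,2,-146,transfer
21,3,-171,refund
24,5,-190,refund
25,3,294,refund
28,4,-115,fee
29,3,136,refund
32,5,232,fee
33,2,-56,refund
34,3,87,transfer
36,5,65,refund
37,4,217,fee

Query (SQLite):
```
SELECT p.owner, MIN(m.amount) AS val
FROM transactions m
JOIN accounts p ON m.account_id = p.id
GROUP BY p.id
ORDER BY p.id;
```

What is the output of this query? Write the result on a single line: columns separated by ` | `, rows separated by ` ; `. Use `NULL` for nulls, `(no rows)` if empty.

Nora | -146 ; Omar | -171 ; Nora | -115 ; Mira | -190

Join each transactions row to its accounts via account_id.
Group joined rows by accounts.id; compute MIN(m.amount) per group.
  2: ids {19, 33} → MIN(m.amount)=-146
  3: ids {21, 25, 29, 34} → MIN(m.amount)=-171
  4: ids {16, 28, 37} → MIN(m.amount)=-115
  5: ids {24, 32, 36} → MIN(m.amount)=-190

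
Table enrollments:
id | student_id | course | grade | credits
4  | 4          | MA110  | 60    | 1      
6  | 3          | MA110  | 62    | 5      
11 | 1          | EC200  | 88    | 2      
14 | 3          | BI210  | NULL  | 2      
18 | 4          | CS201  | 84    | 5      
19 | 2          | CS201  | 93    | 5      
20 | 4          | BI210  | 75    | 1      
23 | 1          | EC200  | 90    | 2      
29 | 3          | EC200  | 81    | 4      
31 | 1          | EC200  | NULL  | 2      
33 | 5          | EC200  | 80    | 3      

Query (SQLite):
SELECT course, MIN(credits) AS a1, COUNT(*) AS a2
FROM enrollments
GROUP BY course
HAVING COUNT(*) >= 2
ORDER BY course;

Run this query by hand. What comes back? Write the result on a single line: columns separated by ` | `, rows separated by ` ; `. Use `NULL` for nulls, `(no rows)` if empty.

BI210 | 1 | 2 ; CS201 | 5 | 2 ; EC200 | 2 | 5 ; MA110 | 1 | 2

Group enrollments by course.
Per group compute: MIN(credits), COUNT(*).
HAVING: drop groups with fewer than 2 rows.
  BI210: ids {14, 20} → MIN(credits)=1, COUNT(*)=2
  CS201: ids {18, 19} → MIN(credits)=5, COUNT(*)=2
  EC200: ids {11, 23, 29, 31, 33} → MIN(credits)=2, COUNT(*)=5
  MA110: ids {4, 6} → MIN(credits)=1, COUNT(*)=2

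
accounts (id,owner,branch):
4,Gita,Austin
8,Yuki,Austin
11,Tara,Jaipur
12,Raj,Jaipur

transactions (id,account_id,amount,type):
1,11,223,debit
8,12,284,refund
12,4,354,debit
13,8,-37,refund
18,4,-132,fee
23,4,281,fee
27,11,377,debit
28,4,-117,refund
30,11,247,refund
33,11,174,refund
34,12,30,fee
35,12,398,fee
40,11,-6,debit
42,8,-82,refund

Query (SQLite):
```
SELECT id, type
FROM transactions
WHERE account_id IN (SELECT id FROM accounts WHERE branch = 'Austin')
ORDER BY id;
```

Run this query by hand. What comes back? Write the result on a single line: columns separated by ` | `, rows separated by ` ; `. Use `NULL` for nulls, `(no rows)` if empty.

Inner query: accounts.id where branch = 'Austin'.
Outer: keep transactions rows whose account_id is in that set.
Inner query → {4, 8}

12 | debit ; 13 | refund ; 18 | fee ; 23 | fee ; 28 | refund ; 42 | refund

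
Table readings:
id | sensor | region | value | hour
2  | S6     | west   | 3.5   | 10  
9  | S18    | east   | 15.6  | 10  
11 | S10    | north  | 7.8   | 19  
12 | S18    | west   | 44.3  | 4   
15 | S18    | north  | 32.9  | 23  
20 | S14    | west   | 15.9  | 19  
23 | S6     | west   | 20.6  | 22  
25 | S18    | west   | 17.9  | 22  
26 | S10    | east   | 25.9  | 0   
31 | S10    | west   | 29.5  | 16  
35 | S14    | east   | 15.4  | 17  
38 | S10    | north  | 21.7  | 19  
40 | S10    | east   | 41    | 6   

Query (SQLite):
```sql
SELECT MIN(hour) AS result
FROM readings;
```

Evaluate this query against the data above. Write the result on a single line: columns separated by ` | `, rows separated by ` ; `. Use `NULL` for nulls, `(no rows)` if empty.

0

All hour values: [10, 10, 19, 4, 23, 19, 22, 22, 0, 16, 17, 19, 6].
MIN of non-NULL values = 0.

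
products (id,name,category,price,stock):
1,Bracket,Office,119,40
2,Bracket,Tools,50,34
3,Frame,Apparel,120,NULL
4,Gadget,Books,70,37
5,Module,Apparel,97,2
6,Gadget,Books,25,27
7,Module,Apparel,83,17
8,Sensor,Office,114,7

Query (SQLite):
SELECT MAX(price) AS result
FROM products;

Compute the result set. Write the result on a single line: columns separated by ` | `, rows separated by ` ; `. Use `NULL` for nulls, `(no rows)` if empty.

All price values: [119, 50, 120, 70, 97, 25, 83, 114].
MAX of non-NULL values = 120.

120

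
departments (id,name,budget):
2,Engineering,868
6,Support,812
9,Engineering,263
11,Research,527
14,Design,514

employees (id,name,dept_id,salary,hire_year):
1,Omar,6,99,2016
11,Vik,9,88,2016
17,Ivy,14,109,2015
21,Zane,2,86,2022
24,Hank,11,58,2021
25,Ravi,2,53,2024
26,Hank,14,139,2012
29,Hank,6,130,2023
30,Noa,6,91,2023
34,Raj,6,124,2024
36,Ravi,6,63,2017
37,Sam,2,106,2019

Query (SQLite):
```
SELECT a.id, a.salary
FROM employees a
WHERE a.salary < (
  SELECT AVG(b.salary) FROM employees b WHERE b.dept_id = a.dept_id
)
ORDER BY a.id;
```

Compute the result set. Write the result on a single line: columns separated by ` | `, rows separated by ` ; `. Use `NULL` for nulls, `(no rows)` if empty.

For each employees row a, compute AVG(salary) over rows sharing a.dept_id.
Keep row a if a.salary < that per-group AVG.
  dept_id=2: AVG(salary) = 81.666667
  dept_id=6: AVG(salary) = 101.4
  dept_id=9: AVG(salary) = 88.0
  dept_id=11: AVG(salary) = 58.0
  dept_id=14: AVG(salary) = 124.0

1 | 99 ; 17 | 109 ; 25 | 53 ; 30 | 91 ; 36 | 63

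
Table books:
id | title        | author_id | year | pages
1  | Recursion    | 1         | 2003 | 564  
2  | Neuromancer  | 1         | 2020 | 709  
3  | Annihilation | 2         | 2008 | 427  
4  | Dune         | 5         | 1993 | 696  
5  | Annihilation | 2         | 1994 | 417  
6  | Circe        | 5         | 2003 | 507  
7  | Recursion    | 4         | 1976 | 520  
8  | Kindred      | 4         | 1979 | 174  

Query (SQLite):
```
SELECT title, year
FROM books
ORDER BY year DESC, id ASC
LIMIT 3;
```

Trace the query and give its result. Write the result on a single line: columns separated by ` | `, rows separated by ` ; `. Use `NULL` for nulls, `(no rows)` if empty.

Neuromancer | 2020 ; Annihilation | 2008 ; Recursion | 2003

Sort by year desc, tiebreak id asc: (2020, id=2), (2008, id=3), (2003, id=1), (2003, id=6), (1994, id=5), (1993, id=4) …. Take first 3.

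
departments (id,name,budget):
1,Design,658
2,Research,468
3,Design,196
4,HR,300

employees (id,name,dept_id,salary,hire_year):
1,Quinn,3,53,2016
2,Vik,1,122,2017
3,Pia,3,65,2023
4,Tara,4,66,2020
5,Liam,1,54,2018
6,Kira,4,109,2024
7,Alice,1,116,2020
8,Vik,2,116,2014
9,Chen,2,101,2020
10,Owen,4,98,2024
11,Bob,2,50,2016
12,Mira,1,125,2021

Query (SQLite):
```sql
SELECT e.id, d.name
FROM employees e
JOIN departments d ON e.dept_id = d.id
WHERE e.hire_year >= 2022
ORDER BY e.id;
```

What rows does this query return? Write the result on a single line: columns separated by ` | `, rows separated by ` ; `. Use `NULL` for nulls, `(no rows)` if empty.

Each employees row matches the departments row where dept_id = departments.id.
Then keep rows with e.hire_year >= 2022.

3 | Design ; 6 | HR ; 10 | HR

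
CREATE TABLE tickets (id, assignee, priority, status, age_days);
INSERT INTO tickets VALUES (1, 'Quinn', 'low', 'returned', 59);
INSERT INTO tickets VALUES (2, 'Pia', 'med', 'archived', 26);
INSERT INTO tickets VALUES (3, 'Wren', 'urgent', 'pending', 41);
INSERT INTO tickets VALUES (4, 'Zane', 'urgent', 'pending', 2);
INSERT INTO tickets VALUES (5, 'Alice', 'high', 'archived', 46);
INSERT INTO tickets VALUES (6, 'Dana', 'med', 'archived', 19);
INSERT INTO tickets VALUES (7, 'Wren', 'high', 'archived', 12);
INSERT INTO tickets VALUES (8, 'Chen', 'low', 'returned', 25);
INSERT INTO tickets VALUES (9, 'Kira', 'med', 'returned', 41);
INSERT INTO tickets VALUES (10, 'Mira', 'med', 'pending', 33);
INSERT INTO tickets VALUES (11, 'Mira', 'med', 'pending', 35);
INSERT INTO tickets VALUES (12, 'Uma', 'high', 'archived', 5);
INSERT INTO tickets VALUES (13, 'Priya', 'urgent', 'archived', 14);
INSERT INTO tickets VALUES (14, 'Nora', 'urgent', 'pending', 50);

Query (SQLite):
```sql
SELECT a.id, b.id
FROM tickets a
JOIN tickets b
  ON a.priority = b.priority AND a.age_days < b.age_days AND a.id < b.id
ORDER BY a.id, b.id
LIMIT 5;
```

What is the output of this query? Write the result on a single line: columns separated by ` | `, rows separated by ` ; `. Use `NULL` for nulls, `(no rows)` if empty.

Pairs (a,b) with same priority, a.age_days < b.age_days, a.id < b.id.
priority groups: high:{5,7,12} low:{1,8} med:{2,6,9,10,11} urgent:{3,4,13,14}
Ordered by (a.id, b.id); first 5.

2 | 9 ; 2 | 10 ; 2 | 11 ; 3 | 14 ; 4 | 13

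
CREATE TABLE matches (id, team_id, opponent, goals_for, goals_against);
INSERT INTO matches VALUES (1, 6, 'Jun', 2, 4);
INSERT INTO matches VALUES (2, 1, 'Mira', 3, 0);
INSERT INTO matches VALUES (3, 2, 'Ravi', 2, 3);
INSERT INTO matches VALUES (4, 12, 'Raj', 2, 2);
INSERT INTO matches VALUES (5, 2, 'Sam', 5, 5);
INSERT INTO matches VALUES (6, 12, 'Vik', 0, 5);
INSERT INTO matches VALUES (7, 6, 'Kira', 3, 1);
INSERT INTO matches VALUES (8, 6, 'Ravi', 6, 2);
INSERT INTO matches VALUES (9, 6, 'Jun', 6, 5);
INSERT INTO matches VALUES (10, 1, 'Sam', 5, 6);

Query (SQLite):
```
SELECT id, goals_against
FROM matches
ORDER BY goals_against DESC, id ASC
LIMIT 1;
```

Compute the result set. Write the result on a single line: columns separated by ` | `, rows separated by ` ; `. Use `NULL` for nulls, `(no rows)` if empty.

10 | 6

Sort by goals_against desc, tiebreak id asc: (6, id=10), (5, id=5), (5, id=6), (5, id=9) …. Take first 1.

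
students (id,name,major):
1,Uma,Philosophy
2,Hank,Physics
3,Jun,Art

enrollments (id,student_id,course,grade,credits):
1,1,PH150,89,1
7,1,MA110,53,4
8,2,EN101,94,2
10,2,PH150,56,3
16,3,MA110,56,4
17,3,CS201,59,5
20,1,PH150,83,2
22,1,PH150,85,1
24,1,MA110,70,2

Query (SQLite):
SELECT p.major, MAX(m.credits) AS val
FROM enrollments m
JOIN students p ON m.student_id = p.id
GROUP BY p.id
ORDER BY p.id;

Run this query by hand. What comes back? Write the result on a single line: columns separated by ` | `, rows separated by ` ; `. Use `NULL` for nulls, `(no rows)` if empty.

Join each enrollments row to its students via student_id.
Group joined rows by students.id; compute MAX(m.credits) per group.
  1: ids {1, 7, 20, 22, 24} → MAX(m.credits)=4
  2: ids {8, 10} → MAX(m.credits)=3
  3: ids {16, 17} → MAX(m.credits)=5

Philosophy | 4 ; Physics | 3 ; Art | 5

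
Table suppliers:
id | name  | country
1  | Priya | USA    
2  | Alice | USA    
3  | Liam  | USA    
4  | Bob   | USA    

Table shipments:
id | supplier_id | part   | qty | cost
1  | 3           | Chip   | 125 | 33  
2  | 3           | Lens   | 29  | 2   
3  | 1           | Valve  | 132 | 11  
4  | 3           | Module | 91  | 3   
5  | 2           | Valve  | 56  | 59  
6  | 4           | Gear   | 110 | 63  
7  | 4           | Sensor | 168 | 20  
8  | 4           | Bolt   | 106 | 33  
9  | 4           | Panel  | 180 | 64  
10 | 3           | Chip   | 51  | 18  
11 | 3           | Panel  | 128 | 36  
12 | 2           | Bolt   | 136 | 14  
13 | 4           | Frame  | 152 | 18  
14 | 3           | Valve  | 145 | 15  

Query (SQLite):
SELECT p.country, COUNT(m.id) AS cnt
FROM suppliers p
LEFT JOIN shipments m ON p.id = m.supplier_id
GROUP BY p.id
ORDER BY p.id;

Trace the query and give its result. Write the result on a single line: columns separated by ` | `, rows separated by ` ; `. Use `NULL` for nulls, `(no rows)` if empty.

LEFT JOIN keeps every suppliers row; unmatched ones get NULL for shipments columns.
Group by suppliers.id and compute COUNT(m.id). COUNT(col) of an all-NULL group is 0.
  1: ids {3} → COUNT(m.id)=1
  2: ids {5, 12} → COUNT(m.id)=2
  3: ids {1, 2, 4, 10, 11, 14} → COUNT(m.id)=6
  4: ids {6, 7, 8, 9, 13} → COUNT(m.id)=5

USA | 1 ; USA | 2 ; USA | 6 ; USA | 5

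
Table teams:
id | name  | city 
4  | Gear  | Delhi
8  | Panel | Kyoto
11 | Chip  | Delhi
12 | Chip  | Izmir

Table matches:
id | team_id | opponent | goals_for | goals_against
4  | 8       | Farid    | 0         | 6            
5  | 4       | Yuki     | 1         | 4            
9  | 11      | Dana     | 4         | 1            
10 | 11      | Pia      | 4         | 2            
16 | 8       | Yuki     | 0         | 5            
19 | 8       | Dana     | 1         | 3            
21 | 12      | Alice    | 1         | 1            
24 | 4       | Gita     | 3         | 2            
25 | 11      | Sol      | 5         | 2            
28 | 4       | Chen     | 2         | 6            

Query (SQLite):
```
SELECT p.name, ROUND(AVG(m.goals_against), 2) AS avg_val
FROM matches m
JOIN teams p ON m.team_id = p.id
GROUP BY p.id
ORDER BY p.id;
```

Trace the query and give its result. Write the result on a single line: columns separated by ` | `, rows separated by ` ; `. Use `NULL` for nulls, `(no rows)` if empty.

Join each matches row to its teams via team_id.
Group joined rows by teams.id; compute ROUND(AVG(m.goals_against), 2) per group.
  4: ids {5, 24, 28} → ROUND(AVG(m.goals_against), 2)=4
  8: ids {4, 16, 19} → ROUND(AVG(m.goals_against), 2)=4.67
  11: ids {9, 10, 25} → ROUND(AVG(m.goals_against), 2)=1.67
  12: ids {21} → ROUND(AVG(m.goals_against), 2)=1

Gear | 4 ; Panel | 4.67 ; Chip | 1.67 ; Chip | 1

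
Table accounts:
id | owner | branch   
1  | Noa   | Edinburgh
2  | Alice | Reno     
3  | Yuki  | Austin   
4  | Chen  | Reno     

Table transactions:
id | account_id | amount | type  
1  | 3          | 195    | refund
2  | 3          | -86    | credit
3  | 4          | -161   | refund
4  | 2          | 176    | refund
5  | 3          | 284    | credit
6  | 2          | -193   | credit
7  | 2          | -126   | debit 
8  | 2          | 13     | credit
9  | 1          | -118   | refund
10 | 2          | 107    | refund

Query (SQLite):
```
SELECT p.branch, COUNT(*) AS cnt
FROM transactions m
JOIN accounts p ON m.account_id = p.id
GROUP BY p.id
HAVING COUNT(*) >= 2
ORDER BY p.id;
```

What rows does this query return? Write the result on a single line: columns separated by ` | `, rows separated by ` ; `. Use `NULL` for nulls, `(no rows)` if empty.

Join each transactions row to its accounts via account_id.
Group joined rows by accounts.id; compute COUNT(*) per group.
HAVING: keep groups with count ≥ 2.
  1: ids {9} → COUNT(*)=1
  2: ids {4, 6, 7, 8, 10} → COUNT(*)=5
  3: ids {1, 2, 5} → COUNT(*)=3
  4: ids {3} → COUNT(*)=1

Reno | 5 ; Austin | 3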